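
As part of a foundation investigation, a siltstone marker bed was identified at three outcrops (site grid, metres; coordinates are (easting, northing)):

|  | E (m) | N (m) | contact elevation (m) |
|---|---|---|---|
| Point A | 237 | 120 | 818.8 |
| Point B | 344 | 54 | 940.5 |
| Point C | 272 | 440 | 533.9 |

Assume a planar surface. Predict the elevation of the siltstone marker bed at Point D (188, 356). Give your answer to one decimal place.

567.5 m

Let the plane be z = a·E + b·N + c.
Point B−Point A: 107a − 66b = 121.7;  Point C−Point A: 35a + 320b = −284.9.
Solving gives a = 0.55104, b = −0.95058.
Then c = 818.8 − a·237 − b·120 = 802.27.
At (188, 356): z = 103.6 − 338.4 + 802.27 = 567.5 m.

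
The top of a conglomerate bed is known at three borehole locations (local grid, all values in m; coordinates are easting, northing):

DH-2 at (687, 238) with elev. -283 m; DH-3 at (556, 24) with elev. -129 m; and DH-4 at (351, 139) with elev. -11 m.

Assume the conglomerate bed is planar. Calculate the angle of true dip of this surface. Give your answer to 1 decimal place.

Two edge vectors: DH-2→DH-3 = (-131, -214, 154), DH-2→DH-4 = (-336, -99, 272).
Normal n = (DH-2→DH-3) × (DH-2→DH-4) = (-42962, -16112, -58935).
So ∂z/∂easting = −n_x/n_z = −0.72897 and ∂z/∂northing = −n_y/n_z = −0.27339.
Gradient magnitude |∇z| = √(a² + b²) = √(0.53140 + 0.07474) = 0.77855.
True dip = arctan(0.77855) = 37.9°, dipping toward ENE (azimuth ≈ 069°).

37.9°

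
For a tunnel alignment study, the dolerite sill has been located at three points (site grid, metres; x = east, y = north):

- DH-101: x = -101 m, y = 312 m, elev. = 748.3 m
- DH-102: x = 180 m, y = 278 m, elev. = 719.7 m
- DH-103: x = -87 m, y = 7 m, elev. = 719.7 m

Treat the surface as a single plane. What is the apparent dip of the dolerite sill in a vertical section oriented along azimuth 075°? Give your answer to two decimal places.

3.70°

Two edge vectors: DH-101→DH-102 = (281, -34, -28.6), DH-101→DH-103 = (14, -305, -28.6).
Normal n = (DH-101→DH-102) × (DH-101→DH-103) = (-7750.6, 7636.2, -85229).
So ∂z/∂x = −n_x/n_z = −0.09094 and ∂z/∂y = −n_y/n_z = 0.08960.
Unit vector along 075° is (sin 75°, cos 75°) = (0.9659, 0.2588).
Slope in that direction = a·(0.9659) + b·(0.2588) = −0.06465.
Apparent dip = arctan|0.06465| = 3.70° (true dip is 7.3°, so apparent ≤ true as expected).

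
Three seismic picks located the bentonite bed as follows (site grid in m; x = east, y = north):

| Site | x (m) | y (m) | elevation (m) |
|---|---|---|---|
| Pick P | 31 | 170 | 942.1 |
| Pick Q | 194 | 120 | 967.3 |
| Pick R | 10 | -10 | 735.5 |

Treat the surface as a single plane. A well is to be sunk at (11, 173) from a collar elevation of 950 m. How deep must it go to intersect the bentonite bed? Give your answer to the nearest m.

14 m

Let the plane be z = a·x + b·y + c.
Pick Q−Pick P: 163a − 50b = 25.2;  Pick R−Pick P: −21a − 180b = −206.6.
Solving gives a = 0.48917, b = 1.09071.
Then c = 942.1 − a·31 − b·170 = 741.52.
At (11, 173): z_contact = 5.4 + 188.7 + 741.52 = 935.6 m.
Depth below ground = 950 − 935.6 = 14 m.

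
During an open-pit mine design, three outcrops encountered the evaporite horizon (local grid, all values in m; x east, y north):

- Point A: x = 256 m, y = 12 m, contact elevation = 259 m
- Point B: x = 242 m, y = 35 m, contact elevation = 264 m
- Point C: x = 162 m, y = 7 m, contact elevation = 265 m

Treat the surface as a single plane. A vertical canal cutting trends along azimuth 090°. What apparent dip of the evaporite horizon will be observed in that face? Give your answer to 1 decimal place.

4.2°

Let the plane be z = a·x + b·y + c.
Point B−Point A: −14a + 23b = 5;  Point C−Point A: −94a − 5b = 6.
Solving gives a = −0.07303, b = 0.17294.
Unit vector along 090° is (sin 90°, cos 90°) = (1.0000, 0.0000).
Slope in that direction = a·(1.0000) + b·(0.0000) = −0.07303.
Apparent dip = arctan|0.07303| = 4.2° (true dip is 10.6°, so apparent ≤ true as expected).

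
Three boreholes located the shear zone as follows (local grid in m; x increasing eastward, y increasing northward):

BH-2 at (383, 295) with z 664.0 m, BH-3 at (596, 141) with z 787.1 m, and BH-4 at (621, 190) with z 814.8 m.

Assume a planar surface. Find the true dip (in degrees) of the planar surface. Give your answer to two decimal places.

36.77°

Two edge vectors: BH-2→BH-3 = (213, -154, 123.1), BH-2→BH-4 = (238, -105, 150.8).
Normal n = (BH-2→BH-3) × (BH-2→BH-4) = (-10297.7, -2822.6, 14287).
So ∂z/∂x = −n_x/n_z = 0.72077 and ∂z/∂y = −n_y/n_z = 0.19756.
Gradient magnitude |∇z| = √(a² + b²) = √(0.51952 + 0.03903) = 0.74736.
True dip = arctan(0.74736) = 36.77°, dipping toward WSW (azimuth ≈ 255°).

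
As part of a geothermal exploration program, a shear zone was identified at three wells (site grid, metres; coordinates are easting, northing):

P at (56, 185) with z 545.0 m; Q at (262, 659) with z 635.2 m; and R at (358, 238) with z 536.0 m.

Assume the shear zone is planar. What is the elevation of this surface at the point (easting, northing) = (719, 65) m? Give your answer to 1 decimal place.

Let the plane be z = a·easting + b·northing + c.
Q−P: 206a + 474b = 90.2;  R−P: 302a + 53b = −9.
Solving gives a = −0.06842, b = 0.22003.
Then c = 545 − a·56 − b·185 = 508.13.
At (719, 65): z = −49.2 + 14.3 + 508.13 = 473.2 m.

473.2 m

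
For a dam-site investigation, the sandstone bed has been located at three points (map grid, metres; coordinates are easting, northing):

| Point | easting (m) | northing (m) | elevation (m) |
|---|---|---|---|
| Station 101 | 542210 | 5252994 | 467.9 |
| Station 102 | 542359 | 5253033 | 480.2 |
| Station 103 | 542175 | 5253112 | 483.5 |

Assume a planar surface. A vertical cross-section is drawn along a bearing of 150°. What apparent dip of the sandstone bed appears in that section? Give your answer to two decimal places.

Two edge vectors: Station 101→Station 102 = (149, 39, 12.3), Station 101→Station 103 = (-35, 118, 15.6).
Normal n = (Station 101→Station 102) × (Station 101→Station 103) = (-843, -2754.9, 18947).
So ∂z/∂easting = −n_x/n_z = 0.04449 and ∂z/∂northing = −n_y/n_z = 0.14540.
Unit vector along 150° is (sin 150°, cos 150°) = (0.5000, -0.8660).
Slope in that direction = a·(0.5000) + b·(-0.8660) = −0.10367.
Apparent dip = arctan|0.10367| = 5.92° (true dip is 8.6°, so apparent ≤ true as expected).

5.92°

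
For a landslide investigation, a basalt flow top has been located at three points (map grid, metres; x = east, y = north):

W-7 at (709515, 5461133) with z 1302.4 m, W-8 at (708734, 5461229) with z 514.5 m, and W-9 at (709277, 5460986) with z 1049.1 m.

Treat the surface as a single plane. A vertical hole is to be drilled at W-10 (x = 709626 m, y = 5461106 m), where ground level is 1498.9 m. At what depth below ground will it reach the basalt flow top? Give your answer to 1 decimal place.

Two edge vectors: W-7→W-8 = (-781, 96, -787.9), W-7→W-9 = (-238, -147, -253.3).
Normal n = (W-7→W-8) × (W-7→W-9) = (-140138.1, -10307.1, 137655).
So ∂z/∂x = −n_x/n_z = 1.018038575 and ∂z/∂y = −n_y/n_z = 0.074876321.
Intercept c from W-7: 1302.4 − 722313.64 − 408909.55 = −1129920.79.
At (709626, 5461106): z_contact = 722426.64 + 408907.53 − 1129920.79 = 1413.38 m.
Depth below ground = 1498.9 − 1413.38 = 85.5 m.

85.5 m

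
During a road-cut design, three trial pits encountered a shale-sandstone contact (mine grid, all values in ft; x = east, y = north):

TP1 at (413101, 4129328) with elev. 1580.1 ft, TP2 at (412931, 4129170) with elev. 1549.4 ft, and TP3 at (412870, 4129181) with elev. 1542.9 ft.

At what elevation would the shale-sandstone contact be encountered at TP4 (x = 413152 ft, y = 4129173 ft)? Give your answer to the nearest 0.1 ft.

1575.8 ft

Let the plane be z = a·x + b·y + c.
TP2−TP1: −170a − 158b = −30.7;  TP3−TP1: −231a − 147b = −37.2.
Solving gives a = 0.118587070, b = 0.066710115.
Then c = 1580.1 − a·413101 − b·4129328 = −322876.28.
At (413152, 4129173): z = 48994.5 + 275457.6 − 322876.28 = 1575.8 ft.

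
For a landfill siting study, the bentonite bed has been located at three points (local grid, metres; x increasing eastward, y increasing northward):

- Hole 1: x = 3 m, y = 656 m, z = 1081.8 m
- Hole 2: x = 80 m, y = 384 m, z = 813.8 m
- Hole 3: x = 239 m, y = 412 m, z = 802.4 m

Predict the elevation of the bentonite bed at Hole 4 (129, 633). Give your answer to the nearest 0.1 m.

1031.2 m

Let the plane be z = a·x + b·y + c.
Hole 2−Hole 1: 77a − 272b = −268;  Hole 3−Hole 1: 236a − 244b = −279.4.
Solving gives a = −0.23357, b = 0.91917.
Then c = 1081.8 − a·3 − b·656 = 479.52.
At (129, 633): z = −30.1 + 581.8 + 479.52 = 1031.2 m.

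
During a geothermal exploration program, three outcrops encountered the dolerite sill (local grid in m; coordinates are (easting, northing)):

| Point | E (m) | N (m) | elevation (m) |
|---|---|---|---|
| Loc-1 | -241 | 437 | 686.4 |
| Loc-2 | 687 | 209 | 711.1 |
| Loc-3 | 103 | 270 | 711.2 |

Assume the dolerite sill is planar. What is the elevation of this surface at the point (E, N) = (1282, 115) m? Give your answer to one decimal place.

Let the plane be z = a·E + b·N + c.
Loc-2−Loc-1: 928a − 228b = 24.7;  Loc-3−Loc-1: 344a − 167b = 24.8.
Solving gives a = −0.019982, b = −0.189663.
Then c = 686.4 − a·-241 − b·437 = 764.47.
At (1282, 115): z = −25.6 − 21.8 + 764.47 = 717.0 m.

717.0 m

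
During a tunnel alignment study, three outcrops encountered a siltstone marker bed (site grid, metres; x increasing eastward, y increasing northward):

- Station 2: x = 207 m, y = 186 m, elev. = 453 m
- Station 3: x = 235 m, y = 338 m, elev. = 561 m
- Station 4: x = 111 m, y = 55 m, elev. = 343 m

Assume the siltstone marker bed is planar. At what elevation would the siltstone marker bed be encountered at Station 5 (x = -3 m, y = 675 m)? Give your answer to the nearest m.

730 m

Let the plane be z = a·x + b·y + c.
Station 3−Station 2: 28a + 152b = 108;  Station 4−Station 2: −96a − 131b = −110.
Solving gives a = 0.23544, b = 0.66715.
Then c = 453 − a·207 − b·186 = 280.17.
At (-3, 675): z = −0.7 + 450.3 + 280.17 = 729.8 m.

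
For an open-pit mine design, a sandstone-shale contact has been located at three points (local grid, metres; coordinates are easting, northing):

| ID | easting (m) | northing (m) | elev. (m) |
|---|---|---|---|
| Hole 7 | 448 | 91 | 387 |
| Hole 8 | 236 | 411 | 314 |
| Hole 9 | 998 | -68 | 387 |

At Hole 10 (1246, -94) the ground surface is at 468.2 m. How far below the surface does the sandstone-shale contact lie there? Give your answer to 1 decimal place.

94.1 m

Let the plane be z = a·easting + b·northing + c.
Hole 8−Hole 7: −212a + 320b = −73;  Hole 9−Hole 7: 550a − 159b = 0.
Solving gives a = −0.081572, b = −0.282166.
Then c = 387 − a·448 − b·91 = 449.22.
At (1246, -94): z_contact = −101.64 + 26.52 + 449.22 = 374.11 m.
Depth below ground = 468.2 − 374.11 = 94.1 m.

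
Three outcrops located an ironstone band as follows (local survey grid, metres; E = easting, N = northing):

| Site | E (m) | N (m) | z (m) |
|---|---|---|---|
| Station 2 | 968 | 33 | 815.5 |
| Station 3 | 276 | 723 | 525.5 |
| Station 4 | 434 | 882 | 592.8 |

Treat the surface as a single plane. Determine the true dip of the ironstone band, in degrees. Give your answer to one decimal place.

22.9°

Let the plane be z = a·E + b·N + c.
Station 3−Station 2: −692a + 690b = −290;  Station 4−Station 2: −534a + 849b = −222.7.
Solving gives a = 0.42250, b = 0.00343.
Gradient magnitude |∇z| = √(a² + b²) = √(0.17850 + 0.00001) = 0.42251.
True dip = arctan(0.42251) = 22.9°, dipping toward W (azimuth ≈ 270°).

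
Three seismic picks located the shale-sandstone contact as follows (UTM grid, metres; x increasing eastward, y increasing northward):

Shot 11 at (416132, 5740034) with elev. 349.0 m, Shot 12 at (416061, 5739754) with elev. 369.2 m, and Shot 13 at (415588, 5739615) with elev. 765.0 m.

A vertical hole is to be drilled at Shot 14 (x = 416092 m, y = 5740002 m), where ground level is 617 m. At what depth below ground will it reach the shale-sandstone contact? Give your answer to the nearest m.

Let the plane be z = a·x + b·y + c.
Shot 12−Shot 11: −71a − 280b = 20.2;  Shot 13−Shot 11: −544a − 419b = 416.
Solving gives a = −0.88125413, b = 0.15131801.
Then c = 349 − a·416132 − b·5740034 = −501503.49.
At (416092, 5740002): z_contact = −366682.8 + 868565.7 − 501503.49 = 379.4 m.
Depth below ground = 617 − 379.4 = 238 m.

238 m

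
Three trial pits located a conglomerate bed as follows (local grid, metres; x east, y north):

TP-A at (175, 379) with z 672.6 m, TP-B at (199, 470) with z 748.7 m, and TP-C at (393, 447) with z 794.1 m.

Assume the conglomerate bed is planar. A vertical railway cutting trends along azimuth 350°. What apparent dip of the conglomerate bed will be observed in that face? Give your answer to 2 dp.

34.35°

Two edge vectors: TP-A→TP-B = (24, 91, 76.1), TP-A→TP-C = (218, 68, 121.5).
Normal n = (TP-A→TP-B) × (TP-A→TP-C) = (5881.7, 13673.8, -18206).
So ∂z/∂x = −n_x/n_z = 0.32306 and ∂z/∂y = −n_y/n_z = 0.75106.
Unit vector along 350° is (sin 350°, cos 350°) = (-0.1736, 0.9848).
Slope in that direction = a·(-0.1736) + b·(0.9848) = 0.68355.
Apparent dip = arctan|0.68355| = 34.35° (true dip is 39.3°, so apparent ≤ true as expected).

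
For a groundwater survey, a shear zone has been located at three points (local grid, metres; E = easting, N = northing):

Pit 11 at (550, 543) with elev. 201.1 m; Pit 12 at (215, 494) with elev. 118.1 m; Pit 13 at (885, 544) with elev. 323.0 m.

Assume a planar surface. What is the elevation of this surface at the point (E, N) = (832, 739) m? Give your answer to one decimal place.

Let the plane be z = a·E + b·N + c.
Pit 12−Pit 11: −335a − 49b = −83;  Pit 13−Pit 11: 335a + 1b = 121.9.
Solving gives a = 0.36630, b = −0.81042.
Then c = 201.1 − a·550 − b·543 = 439.69.
At (832, 739): z = 304.8 − 598.9 + 439.69 = 145.6 m.

145.6 m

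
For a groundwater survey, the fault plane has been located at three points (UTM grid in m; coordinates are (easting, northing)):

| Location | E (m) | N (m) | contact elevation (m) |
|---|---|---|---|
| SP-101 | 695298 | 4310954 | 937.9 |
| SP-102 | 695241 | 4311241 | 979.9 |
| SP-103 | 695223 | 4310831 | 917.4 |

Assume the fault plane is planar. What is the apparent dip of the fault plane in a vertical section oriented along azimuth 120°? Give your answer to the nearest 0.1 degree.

3.1°

Two edge vectors: SP-101→SP-102 = (-57, 287, 42), SP-101→SP-103 = (-75, -123, -20.5).
Normal n = (SP-101→SP-102) × (SP-101→SP-103) = (-717.5, -4318.5, 28536).
So ∂z/∂E = −n_x/n_z = 0.02514 and ∂z/∂N = −n_y/n_z = 0.15134.
Unit vector along 120° is (sin 120°, cos 120°) = (0.8660, -0.5000).
Slope in that direction = a·(0.8660) + b·(-0.5000) = −0.05389.
Apparent dip = arctan|0.05389| = 3.1° (true dip is 8.7°, so apparent ≤ true as expected).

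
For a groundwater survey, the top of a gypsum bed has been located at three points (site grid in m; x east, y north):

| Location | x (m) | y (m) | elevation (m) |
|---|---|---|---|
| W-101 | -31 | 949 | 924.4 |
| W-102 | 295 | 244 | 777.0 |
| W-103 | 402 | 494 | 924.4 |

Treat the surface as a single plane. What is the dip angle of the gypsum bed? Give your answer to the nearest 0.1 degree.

30.5°

Two edge vectors: W-101→W-102 = (326, -705, -147.4), W-101→W-103 = (433, -455, 0).
Normal n = (W-101→W-102) × (W-101→W-103) = (-67067, -63824.2, 156935).
So ∂z/∂x = −n_x/n_z = 0.42736 and ∂z/∂y = −n_y/n_z = 0.40669.
Gradient magnitude |∇z| = √(a² + b²) = √(0.18263 + 0.16540) = 0.58994.
True dip = arctan(0.58994) = 30.5°, dipping toward SW (azimuth ≈ 226°).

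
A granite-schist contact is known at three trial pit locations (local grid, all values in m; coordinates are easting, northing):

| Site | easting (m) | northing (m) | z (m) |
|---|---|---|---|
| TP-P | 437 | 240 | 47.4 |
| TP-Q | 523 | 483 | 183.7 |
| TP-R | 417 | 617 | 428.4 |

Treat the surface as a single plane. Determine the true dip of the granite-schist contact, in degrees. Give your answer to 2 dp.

55.57°

Let the plane be z = a·easting + b·northing + c.
TP-Q−TP-P: 86a + 243b = 136.3;  TP-R−TP-P: −20a + 377b = 381.
Solving gives a = −1.10503, b = 0.95199.
Gradient magnitude |∇z| = √(a² + b²) = √(1.22110 + 0.90628) = 1.45855.
True dip = arctan(1.45855) = 55.57°, dipping toward SE (azimuth ≈ 131°).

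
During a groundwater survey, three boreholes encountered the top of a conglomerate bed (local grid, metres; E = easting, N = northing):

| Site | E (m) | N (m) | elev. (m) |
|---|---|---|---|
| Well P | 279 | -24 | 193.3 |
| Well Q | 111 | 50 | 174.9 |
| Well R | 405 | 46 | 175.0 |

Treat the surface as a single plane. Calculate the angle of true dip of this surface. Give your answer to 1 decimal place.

Let the plane be z = a·E + b·N + c.
Well Q−Well P: −168a + 74b = −18.4;  Well R−Well P: 126a + 70b = −18.3.
Solving gives a = −0.00314, b = −0.25578.
Gradient magnitude |∇z| = √(a² + b²) = √(0.00001 + 0.06542) = 0.25580.
True dip = arctan(0.25580) = 14.3°, dipping toward N (azimuth ≈ 001°).

14.3°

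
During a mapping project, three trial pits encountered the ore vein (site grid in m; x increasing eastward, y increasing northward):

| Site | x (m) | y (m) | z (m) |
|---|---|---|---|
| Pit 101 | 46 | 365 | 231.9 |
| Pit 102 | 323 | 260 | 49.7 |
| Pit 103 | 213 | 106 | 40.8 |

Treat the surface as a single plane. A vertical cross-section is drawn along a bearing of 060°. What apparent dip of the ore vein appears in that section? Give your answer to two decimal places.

Two edge vectors: Pit 101→Pit 102 = (277, -105, -182.2), Pit 101→Pit 103 = (167, -259, -191.1).
Normal n = (Pit 101→Pit 102) × (Pit 101→Pit 103) = (-27124.3, 22507.3, -54208).
So ∂z/∂x = −n_x/n_z = −0.50037 and ∂z/∂y = −n_y/n_z = 0.41520.
Unit vector along 060° is (sin 60°, cos 60°) = (0.8660, 0.5000).
Slope in that direction = a·(0.8660) + b·(0.5000) = −0.22574.
Apparent dip = arctan|0.22574| = 12.72° (true dip is 33.0°, so apparent ≤ true as expected).

12.72°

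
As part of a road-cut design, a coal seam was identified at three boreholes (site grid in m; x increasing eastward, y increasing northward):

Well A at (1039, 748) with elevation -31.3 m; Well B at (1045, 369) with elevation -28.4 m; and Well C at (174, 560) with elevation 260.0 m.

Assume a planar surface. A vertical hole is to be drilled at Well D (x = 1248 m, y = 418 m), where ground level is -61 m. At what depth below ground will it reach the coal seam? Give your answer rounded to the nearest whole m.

36 m

Two edge vectors: Well A→Well B = (6, -379, 2.9), Well A→Well C = (-865, -188, 291.3).
Normal n = (Well A→Well B) × (Well A→Well C) = (-109857.5, -4256.3, -328963).
So ∂z/∂x = −n_x/n_z = −0.33395 and ∂z/∂y = −n_y/n_z = −0.01294.
Intercept c from Well A: -31.3 + 346.98 + 9.68 = 325.35.
At (1248, 418): z_contact = −416.8 − 5.4 + 325.35 = -96.8 m.
Depth below ground = -61 − (-96.8) = 36 m.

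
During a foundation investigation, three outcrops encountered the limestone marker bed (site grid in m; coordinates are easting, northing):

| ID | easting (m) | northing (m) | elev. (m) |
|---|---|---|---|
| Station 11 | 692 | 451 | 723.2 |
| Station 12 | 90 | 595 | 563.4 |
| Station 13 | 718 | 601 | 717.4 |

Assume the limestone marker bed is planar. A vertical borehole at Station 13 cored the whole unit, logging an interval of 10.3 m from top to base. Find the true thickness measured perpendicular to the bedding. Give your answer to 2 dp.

Let the plane be z = a·easting + b·northing + c.
Station 12−Station 11: −602a + 144b = −159.8;  Station 13−Station 11: 26a + 150b = −5.8.
Solving gives a = 0.24600, b = −0.08131.
|∇z| = √(a²+b²) = 0.25909, so dip δ = arctan(0.25909) = 14.53°.
True thickness = vertical thickness × cos δ = 10.3 × cos 14.53° = 9.97 m.

9.97 m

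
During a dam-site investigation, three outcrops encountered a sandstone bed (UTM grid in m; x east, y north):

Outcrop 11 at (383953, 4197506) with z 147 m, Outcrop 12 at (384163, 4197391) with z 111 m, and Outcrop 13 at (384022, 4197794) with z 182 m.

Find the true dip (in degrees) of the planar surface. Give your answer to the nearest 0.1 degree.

9.7°

Let the plane be z = a·x + b·y + c.
Outcrop 12−Outcrop 11: 210a − 115b = −36;  Outcrop 13−Outcrop 11: 69a + 288b = 35.
Solving gives a = −0.09271, b = 0.14374.
Gradient magnitude |∇z| = √(a² + b²) = √(0.00860 + 0.02066) = 0.17105.
True dip = arctan(0.17105) = 9.7°, dipping toward SSE (azimuth ≈ 147°).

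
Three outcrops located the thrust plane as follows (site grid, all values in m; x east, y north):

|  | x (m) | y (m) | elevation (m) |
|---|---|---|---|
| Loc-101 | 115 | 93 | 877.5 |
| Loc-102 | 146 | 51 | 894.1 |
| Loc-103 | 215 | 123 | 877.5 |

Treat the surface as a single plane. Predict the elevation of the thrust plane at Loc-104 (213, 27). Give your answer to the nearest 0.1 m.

Let the plane be z = a·x + b·y + c.
Loc-102−Loc-101: 31a − 42b = 16.6;  Loc-103−Loc-101: 100a + 30b = 0.
Solving gives a = 0.09708, b = −0.32359.
Then c = 877.5 − a·115 − b·93 = 896.43.
At (213, 27): z = 20.7 − 8.7 + 896.43 = 908.4 m.

908.4 m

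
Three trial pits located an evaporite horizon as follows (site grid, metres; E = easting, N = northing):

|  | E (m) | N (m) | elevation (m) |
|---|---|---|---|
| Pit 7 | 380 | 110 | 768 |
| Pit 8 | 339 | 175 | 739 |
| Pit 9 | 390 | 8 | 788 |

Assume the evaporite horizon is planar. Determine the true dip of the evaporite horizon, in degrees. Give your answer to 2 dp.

Two edge vectors: Pit 7→Pit 8 = (-41, 65, -29), Pit 7→Pit 9 = (10, -102, 20).
Normal n = (Pit 7→Pit 8) × (Pit 7→Pit 9) = (-1658, 530, 3532).
So ∂z/∂E = −n_x/n_z = 0.46942 and ∂z/∂N = −n_y/n_z = −0.15006.
Gradient magnitude |∇z| = √(a² + b²) = √(0.22036 + 0.02252) = 0.49282.
True dip = arctan(0.49282) = 26.24°, dipping toward WNW (azimuth ≈ 288°).

26.24°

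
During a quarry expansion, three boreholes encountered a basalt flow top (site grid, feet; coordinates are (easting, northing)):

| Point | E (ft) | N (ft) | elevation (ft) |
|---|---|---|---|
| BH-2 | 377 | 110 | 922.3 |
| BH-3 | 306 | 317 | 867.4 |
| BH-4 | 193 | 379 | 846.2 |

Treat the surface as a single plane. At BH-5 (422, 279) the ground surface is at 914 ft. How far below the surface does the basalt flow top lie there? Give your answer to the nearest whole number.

31 ft

Let the plane be z = a·E + b·N + c.
BH-3−BH-2: −71a + 207b = −54.9;  BH-4−BH-2: −184a + 269b = −76.1.
Solving gives a = 0.05185, b = −0.24743.
Then c = 922.3 − a·377 − b·110 = 929.97.
At (422, 279): z_contact = 21.9 − 69.0 + 929.97 = 882.8 ft.
Depth below ground = 914 − 882.8 = 31 ft.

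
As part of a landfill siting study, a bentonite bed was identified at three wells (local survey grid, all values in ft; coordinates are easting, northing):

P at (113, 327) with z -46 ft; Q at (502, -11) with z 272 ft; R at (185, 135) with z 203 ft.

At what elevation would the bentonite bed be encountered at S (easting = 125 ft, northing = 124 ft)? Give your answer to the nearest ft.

Two edge vectors: P→Q = (389, -338, 318), P→R = (72, -192, 249).
Normal n = (P→Q) × (P→R) = (-23106, -73965, -50352).
So ∂z/∂easting = −n_x/n_z = −0.45889 and ∂z/∂northing = −n_y/n_z = −1.46896.
Intercept c from P: -46 + 51.85 + 480.35 = 486.20.
At (125, 124): z = −57.4 − 182.2 + 486.20 = 246.7 ft.

247 ft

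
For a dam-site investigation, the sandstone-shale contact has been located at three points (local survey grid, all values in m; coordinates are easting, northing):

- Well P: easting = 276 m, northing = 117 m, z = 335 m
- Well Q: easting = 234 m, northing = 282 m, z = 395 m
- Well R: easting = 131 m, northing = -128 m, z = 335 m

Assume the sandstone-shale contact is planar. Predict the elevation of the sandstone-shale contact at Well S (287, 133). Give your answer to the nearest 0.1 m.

Two edge vectors: Well P→Well Q = (-42, 165, 60), Well P→Well R = (-145, -245, 0).
Normal n = (Well P→Well Q) × (Well P→Well R) = (14700, -8700, 34215).
So ∂z/∂easting = −n_x/n_z = −0.42964 and ∂z/∂northing = −n_y/n_z = 0.25427.
Intercept c from Well P: 335 + 118.58 − 29.75 = 423.83.
At (287, 133): z = −123.3 + 33.8 + 423.83 = 334.3 m.

334.3 m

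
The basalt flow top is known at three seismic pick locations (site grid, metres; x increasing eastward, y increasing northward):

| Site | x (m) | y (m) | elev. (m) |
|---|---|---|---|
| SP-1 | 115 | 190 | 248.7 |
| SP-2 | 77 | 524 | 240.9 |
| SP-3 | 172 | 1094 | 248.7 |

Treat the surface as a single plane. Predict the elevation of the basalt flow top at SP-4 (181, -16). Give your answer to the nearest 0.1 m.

Let the plane be z = a·x + b·y + c.
SP-2−SP-1: −38a + 334b = −7.8;  SP-3−SP-1: 57a + 904b = 0.
Solving gives a = 0.132070, b = −0.008327.
Then c = 248.7 − a·115 − b·190 = 235.09.
At (181, -16): z = 23.9 + 0.1 + 235.09 = 259.1 m.

259.1 m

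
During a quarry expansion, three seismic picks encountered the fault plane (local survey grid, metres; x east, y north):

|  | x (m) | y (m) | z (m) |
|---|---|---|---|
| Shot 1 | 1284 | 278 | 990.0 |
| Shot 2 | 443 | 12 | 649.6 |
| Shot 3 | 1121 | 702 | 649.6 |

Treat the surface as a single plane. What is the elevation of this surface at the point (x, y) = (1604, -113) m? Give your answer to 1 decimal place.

1403.6 m

Let the plane be z = a·x + b·y + c.
Shot 2−Shot 1: −841a − 266b = −340.4;  Shot 3−Shot 1: −163a + 424b = −340.4.
Solving gives a = 0.587275, b = −0.577062.
Then c = 990 − a·1284 − b·278 = 396.36.
At (1604, -113): z = 942.0 + 65.2 + 396.36 = 1403.6 m.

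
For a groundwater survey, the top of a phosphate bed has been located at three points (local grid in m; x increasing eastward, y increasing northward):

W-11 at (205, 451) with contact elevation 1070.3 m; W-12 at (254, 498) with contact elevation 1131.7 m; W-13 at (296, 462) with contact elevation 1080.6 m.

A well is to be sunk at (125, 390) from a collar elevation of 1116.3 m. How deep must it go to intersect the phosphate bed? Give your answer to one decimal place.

Two edge vectors: W-11→W-12 = (49, 47, 61.4), W-11→W-13 = (91, 11, 10.3).
Normal n = (W-11→W-12) × (W-11→W-13) = (-191.3, 5082.7, -3738).
So ∂z/∂x = −n_x/n_z = −0.05118 and ∂z/∂y = −n_y/n_z = 1.35974.
Intercept c from W-11: 1070.3 + 10.49 − 613.24 = 467.55.
At (125, 390): z_contact = −6.40 + 530.30 + 467.55 = 991.45 m.
Depth below ground = 1116.3 − 991.45 = 124.8 m.

124.8 m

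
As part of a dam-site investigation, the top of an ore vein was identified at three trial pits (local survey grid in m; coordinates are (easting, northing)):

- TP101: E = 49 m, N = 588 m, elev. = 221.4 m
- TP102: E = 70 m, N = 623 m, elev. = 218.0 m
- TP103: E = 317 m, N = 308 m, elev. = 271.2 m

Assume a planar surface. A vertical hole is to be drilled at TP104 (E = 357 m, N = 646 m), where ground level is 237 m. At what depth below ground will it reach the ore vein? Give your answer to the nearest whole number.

7 m

Two edge vectors: TP101→TP102 = (21, 35, -3.4), TP101→TP103 = (268, -280, 49.8).
Normal n = (TP101→TP102) × (TP101→TP103) = (791, -1957, -15260).
So ∂z/∂E = −n_x/n_z = 0.05183 and ∂z/∂N = −n_y/n_z = −0.12824.
Intercept c from TP101: 221.4 − 2.54 + 75.41 = 294.27.
At (357, 646): z_contact = 18.5 − 82.8 + 294.27 = 229.9 m.
Depth below ground = 237 − 229.9 = 7 m.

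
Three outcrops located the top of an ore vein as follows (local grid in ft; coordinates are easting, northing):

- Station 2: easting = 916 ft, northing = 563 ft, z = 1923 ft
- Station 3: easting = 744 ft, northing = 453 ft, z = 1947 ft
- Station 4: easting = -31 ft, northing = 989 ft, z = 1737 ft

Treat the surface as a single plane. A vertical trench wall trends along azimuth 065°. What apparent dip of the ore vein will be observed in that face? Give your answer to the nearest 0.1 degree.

4.5°

Two edge vectors: Station 2→Station 3 = (-172, -110, 24), Station 2→Station 4 = (-947, 426, -186).
Normal n = (Station 2→Station 3) × (Station 2→Station 4) = (10236, -54720, -177442).
So ∂z/∂easting = −n_x/n_z = 0.05769 and ∂z/∂northing = −n_y/n_z = −0.30838.
Unit vector along 065° is (sin 65°, cos 65°) = (0.9063, 0.4226).
Slope in that direction = a·(0.9063) + b·(0.4226) = −0.07805.
Apparent dip = arctan|0.07805| = 4.5° (true dip is 17.4°, so apparent ≤ true as expected).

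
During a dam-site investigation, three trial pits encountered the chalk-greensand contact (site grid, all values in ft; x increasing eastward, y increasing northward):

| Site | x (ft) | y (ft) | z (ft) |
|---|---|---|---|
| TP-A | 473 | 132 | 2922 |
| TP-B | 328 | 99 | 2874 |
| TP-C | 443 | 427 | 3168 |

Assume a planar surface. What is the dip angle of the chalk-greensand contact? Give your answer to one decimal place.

Two edge vectors: TP-A→TP-B = (-145, -33, -48), TP-A→TP-C = (-30, 295, 246).
Normal n = (TP-A→TP-B) × (TP-A→TP-C) = (6042, 37110, -43765).
So ∂z/∂x = −n_x/n_z = 0.13806 and ∂z/∂y = −n_y/n_z = 0.84794.
Gradient magnitude |∇z| = √(a² + b²) = √(0.01906 + 0.71900) = 0.85910.
True dip = arctan(0.85910) = 40.7°, dipping toward S (azimuth ≈ 189°).

40.7°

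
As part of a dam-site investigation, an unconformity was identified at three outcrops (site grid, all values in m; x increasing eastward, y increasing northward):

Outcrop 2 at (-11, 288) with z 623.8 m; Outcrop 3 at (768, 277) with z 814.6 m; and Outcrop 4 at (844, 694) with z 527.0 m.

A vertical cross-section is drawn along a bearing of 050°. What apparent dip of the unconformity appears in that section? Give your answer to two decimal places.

Let the plane be z = a·x + b·y + c.
Outcrop 3−Outcrop 2: 779a − 11b = 190.8;  Outcrop 4−Outcrop 2: 855a + 406b = −96.8.
Solving gives a = 0.23459, b = −0.73244.
Unit vector along 050° is (sin 50°, cos 50°) = (0.7660, 0.6428).
Slope in that direction = a·(0.7660) + b·(0.6428) = −0.29110.
Apparent dip = arctan|0.29110| = 16.23° (true dip is 37.6°, so apparent ≤ true as expected).

16.23°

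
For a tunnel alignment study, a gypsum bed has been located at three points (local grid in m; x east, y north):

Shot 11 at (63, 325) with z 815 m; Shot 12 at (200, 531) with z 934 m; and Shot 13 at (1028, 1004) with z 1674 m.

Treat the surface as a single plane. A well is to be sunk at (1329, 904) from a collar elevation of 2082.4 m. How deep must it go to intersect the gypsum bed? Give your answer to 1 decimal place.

Two edge vectors: Shot 11→Shot 12 = (137, 206, 119), Shot 11→Shot 13 = (965, 679, 859).
Normal n = (Shot 11→Shot 12) × (Shot 11→Shot 13) = (96153, -2848, -105767).
So ∂z/∂x = −n_x/n_z = 0.909102 and ∂z/∂y = −n_y/n_z = −0.026927.
Intercept c from Shot 11: 815 − 57.27 + 8.75 = 766.48.
At (1329, 904): z_contact = 1208.20 − 24.34 + 766.48 = 1950.33 m.
Depth below ground = 2082.4 − 1950.33 = 132.1 m.

132.1 m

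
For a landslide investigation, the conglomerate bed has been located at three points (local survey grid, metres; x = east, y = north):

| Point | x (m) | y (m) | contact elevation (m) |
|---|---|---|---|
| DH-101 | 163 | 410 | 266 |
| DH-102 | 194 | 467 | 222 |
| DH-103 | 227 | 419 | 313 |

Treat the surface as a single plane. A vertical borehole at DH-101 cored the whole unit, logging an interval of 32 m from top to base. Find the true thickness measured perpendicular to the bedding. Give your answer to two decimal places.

17.25 m

Let the plane be z = a·x + b·y + c.
DH-102−DH-101: 31a + 57b = −44;  DH-103−DH-101: 64a + 9b = 47.
Solving gives a = 0.91273, b = −1.26833.
|∇z| = √(a²+b²) = 1.56261, so dip δ = arctan(1.56261) = 57.38°.
True thickness = vertical thickness × cos δ = 32 × cos 57.38° = 17.25 m.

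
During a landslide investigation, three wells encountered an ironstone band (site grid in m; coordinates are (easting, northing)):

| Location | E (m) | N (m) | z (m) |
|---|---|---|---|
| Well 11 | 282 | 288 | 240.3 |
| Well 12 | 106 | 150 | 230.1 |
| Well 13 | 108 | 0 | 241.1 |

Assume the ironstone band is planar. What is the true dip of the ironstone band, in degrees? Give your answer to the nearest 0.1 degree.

7.7°

Two edge vectors: Well 11→Well 12 = (-176, -138, -10.2), Well 11→Well 13 = (-174, -288, 0.8).
Normal n = (Well 11→Well 12) × (Well 11→Well 13) = (-3048, 1915.6, 26676).
So ∂z/∂E = −n_x/n_z = 0.11426 and ∂z/∂N = −n_y/n_z = −0.07181.
Gradient magnitude |∇z| = √(a² + b²) = √(0.01306 + 0.00516) = 0.13495.
True dip = arctan(0.13495) = 7.7°, dipping toward WNW (azimuth ≈ 302°).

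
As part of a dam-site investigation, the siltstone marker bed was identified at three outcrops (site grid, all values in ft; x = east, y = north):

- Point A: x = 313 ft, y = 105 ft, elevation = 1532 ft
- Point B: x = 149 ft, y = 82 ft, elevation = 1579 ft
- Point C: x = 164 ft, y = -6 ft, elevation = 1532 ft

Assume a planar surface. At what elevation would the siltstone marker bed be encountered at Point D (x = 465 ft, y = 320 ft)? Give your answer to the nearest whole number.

1580 ft

Two edge vectors: Point A→Point B = (-164, -23, 47), Point A→Point C = (-149, -111, 0).
Normal n = (Point A→Point B) × (Point A→Point C) = (5217, -7003, 14777).
So ∂z/∂x = −n_x/n_z = −0.35305 and ∂z/∂y = −n_y/n_z = 0.47391.
Intercept c from Point A: 1532 + 110.50 − 49.76 = 1592.74.
At (465, 320): z = −164.2 + 151.7 + 1592.74 = 1580.2 ft.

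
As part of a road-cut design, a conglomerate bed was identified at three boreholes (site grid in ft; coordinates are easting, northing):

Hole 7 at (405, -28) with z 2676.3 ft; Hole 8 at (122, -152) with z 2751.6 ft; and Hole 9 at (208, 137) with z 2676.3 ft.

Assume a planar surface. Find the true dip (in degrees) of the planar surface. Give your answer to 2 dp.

Two edge vectors: Hole 7→Hole 8 = (-283, -124, 75.3), Hole 7→Hole 9 = (-197, 165, 0).
Normal n = (Hole 7→Hole 8) × (Hole 7→Hole 9) = (-12424.5, -14834.1, -71123).
So ∂z/∂easting = −n_x/n_z = −0.17469 and ∂z/∂northing = −n_y/n_z = −0.20857.
Gradient magnitude |∇z| = √(a² + b²) = √(0.03052 + 0.04350) = 0.27206.
True dip = arctan(0.27206) = 15.22°, dipping toward NE (azimuth ≈ 040°).

15.22°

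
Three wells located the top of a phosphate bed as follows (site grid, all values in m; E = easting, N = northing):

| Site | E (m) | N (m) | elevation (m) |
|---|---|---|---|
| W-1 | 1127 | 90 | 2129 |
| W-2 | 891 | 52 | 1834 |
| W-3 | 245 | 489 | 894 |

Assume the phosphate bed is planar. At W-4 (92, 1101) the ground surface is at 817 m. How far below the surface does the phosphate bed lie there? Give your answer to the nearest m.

Let the plane be z = a·E + b·N + c.
W-2−W-1: −236a − 38b = −295;  W-3−W-1: −882a + 399b = −1235.
Solving gives a = 1.28943, b = −0.24491.
Then c = 2129 − a·1127 − b·90 = 697.85.
At (92, 1101): z_contact = 118.6 − 269.6 + 697.85 = 546.8 m.
Depth below ground = 817 − 546.8 = 270 m.

270 m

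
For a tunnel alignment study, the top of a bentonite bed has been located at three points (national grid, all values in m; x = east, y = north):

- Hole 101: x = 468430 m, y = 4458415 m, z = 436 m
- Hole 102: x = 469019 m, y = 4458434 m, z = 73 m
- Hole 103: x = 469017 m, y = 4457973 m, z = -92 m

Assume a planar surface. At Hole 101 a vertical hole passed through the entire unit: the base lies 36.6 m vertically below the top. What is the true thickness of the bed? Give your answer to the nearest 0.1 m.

Let the plane be z = a·x + b·y + c.
Hole 102−Hole 101: 589a + 19b = −363;  Hole 103−Hole 101: 587a − 442b = −528.
Solving gives a = −0.62793, b = 0.36064.
|∇z| = √(a²+b²) = 0.72413, so dip δ = arctan(0.72413) = 35.91°.
True thickness = vertical thickness × cos δ = 36.6 × cos 35.91° = 29.6 m.

29.6 m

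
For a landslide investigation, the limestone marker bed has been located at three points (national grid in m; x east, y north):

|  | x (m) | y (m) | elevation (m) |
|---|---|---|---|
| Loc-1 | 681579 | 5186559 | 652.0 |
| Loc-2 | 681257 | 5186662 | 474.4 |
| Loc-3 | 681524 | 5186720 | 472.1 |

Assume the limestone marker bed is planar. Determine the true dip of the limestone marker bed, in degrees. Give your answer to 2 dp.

46.82°

Two edge vectors: Loc-1→Loc-2 = (-322, 103, -177.6), Loc-1→Loc-3 = (-55, 161, -179.9).
Normal n = (Loc-1→Loc-2) × (Loc-1→Loc-3) = (10063.9, -48159.8, -46177).
So ∂z/∂x = −n_x/n_z = 0.21794 and ∂z/∂y = −n_y/n_z = −1.04294.
Gradient magnitude |∇z| = √(a² + b²) = √(0.04750 + 1.08772) = 1.06547.
True dip = arctan(1.06547) = 46.82°, dipping toward NNW (azimuth ≈ 348°).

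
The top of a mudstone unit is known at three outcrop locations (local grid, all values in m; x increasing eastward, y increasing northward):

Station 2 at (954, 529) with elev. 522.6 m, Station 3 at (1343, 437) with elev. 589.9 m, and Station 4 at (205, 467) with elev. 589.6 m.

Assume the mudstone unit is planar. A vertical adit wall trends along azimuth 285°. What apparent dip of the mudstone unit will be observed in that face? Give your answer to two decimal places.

Let the plane be z = a·x + b·y + c.
Station 3−Station 2: 389a − 92b = 67.3;  Station 4−Station 2: −749a − 62b = 67.
Solving gives a = −0.02141, b = −0.82204.
Unit vector along 285° is (sin 285°, cos 285°) = (-0.9659, 0.2588).
Slope in that direction = a·(-0.9659) + b·(0.2588) = −0.19208.
Apparent dip = arctan|0.19208| = 10.87° (true dip is 39.4°, so apparent ≤ true as expected).

10.87°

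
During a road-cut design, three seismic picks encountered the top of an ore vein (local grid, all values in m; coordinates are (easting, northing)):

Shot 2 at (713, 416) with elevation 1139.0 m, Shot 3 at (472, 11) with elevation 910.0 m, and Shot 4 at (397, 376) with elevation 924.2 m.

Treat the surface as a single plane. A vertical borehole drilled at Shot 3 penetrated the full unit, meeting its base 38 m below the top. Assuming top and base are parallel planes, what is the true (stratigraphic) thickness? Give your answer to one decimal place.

31.4 m

Two edge vectors: Shot 2→Shot 3 = (-241, -405, -229), Shot 2→Shot 4 = (-316, -40, -214.8).
Normal n = (Shot 2→Shot 3) × (Shot 2→Shot 4) = (77834, 20597.2, -118340).
So ∂z/∂E = −n_x/n_z = 0.65772 and ∂z/∂N = −n_y/n_z = 0.17405.
|∇z| = √(a²+b²) = 0.68035, so dip δ = arctan(0.68035) = 34.23°.
True thickness = vertical thickness × cos δ = 38 × cos 34.23° = 31.4 m.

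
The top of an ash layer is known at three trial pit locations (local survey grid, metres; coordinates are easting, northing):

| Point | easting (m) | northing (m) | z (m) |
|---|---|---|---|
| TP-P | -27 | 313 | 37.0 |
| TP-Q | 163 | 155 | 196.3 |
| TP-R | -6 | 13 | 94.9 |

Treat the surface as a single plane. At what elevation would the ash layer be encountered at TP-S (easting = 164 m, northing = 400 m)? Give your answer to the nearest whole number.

162 m

Let the plane be z = a·easting + b·northing + c.
TP-Q−TP-P: 190a − 158b = 159.3;  TP-R−TP-P: 21a − 300b = 57.9.
Solving gives a = 0.71983, b = −0.14261.
Then c = 37 − a·-27 − b·313 = 101.07.
At (164, 400): z = 118.1 − 57.0 + 101.07 = 162.1 m.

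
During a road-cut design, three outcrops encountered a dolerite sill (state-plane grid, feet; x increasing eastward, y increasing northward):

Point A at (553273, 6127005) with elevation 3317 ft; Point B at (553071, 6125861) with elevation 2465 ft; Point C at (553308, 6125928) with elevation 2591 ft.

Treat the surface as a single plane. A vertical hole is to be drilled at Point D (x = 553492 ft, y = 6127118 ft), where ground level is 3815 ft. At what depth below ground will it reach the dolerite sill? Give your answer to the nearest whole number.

347 ft

Two edge vectors: Point A→Point B = (-202, -1144, -852), Point A→Point C = (35, -1077, -726).
Normal n = (Point A→Point B) × (Point A→Point C) = (-87060, -176472, 257594).
So ∂z/∂x = −n_x/n_z = 0.33797371 and ∂z/∂y = −n_y/n_z = 0.68507807.
Intercept c from Point A: 3317 − 186991.73 − 4197476.75 = −4381151.48.
At (553492, 6127118): z_contact = 187065.7 + 4197554.2 − 4381151.48 = 3468.4 ft.
Depth below ground = 3815 − 3468.4 = 347 ft.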